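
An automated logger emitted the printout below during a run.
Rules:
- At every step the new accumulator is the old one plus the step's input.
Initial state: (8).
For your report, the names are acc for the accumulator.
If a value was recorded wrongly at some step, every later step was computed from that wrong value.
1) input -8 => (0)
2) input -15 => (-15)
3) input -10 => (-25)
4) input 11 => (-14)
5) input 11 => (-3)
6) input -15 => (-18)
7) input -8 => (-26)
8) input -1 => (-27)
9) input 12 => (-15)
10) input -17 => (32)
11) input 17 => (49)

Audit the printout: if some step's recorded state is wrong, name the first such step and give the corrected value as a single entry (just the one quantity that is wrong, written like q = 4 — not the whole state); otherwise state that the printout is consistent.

step 10, acc = -32

Recomputing the run from the initial state:
step 1: acc = 0
step 2: acc = -15
step 3: acc = -25
step 4: acc = -14
step 5: acc = -3
step 6: acc = -18
step 7: acc = -26
step 8: acc = -27
step 9: acc = -15
step 10: acc = -32
step 11: acc = -15
The first disagreement with the printout is at step 10, where the value should be acc = -32.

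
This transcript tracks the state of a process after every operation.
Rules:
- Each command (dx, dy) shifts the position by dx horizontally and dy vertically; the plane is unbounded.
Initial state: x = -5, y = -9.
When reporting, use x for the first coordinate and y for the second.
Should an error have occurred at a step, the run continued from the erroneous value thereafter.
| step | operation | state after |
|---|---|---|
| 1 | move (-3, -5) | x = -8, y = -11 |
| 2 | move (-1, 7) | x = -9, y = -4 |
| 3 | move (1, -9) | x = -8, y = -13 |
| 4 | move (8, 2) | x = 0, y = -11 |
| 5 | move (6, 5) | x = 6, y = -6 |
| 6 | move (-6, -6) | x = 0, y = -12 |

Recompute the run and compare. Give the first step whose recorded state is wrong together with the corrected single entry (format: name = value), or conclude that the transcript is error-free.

step 1, y = -14

Step 1: x = -5 + (-3) = -8, y = -9 + (-5) = -14 — a discrepancy with the transcript.
First incorrect step: 1; the correct value is y = -14.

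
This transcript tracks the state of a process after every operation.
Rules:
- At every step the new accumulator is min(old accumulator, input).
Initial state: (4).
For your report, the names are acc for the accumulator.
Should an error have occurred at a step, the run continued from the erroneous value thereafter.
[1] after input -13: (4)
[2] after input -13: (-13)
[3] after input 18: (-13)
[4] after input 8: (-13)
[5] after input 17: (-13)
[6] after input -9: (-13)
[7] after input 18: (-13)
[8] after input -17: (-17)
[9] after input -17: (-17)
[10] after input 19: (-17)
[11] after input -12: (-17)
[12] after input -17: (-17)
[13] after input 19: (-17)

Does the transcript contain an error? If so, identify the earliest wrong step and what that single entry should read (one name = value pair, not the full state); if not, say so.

1. acc = min(4, -13) = -13 (this is not what the transcript shows)
The earliest wrong entry is at step 1: it should read acc = -13.

step 1, acc = -13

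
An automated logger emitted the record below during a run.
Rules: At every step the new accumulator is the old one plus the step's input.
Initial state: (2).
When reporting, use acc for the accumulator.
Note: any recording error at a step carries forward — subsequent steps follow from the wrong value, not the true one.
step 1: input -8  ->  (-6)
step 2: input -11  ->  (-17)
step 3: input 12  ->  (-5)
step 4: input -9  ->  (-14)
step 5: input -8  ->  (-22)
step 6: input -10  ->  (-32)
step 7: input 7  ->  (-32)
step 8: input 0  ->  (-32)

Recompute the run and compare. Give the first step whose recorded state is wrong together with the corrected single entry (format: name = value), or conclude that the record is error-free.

Step 1: acc = 2 + -8 = -6 — verified.
Step 2: acc = -6 + -11 = -17 — in agreement.
Step 3: acc = -17 + 12 = -5 — verified.
Step 4: acc = -5 + -9 = -14 — in agreement.
Step 5: acc = -14 + -8 = -22 — matches.
Step 6: acc = -22 + -10 = -32 — agrees with the record.
Step 7: acc = -32 + 7 = -25 — this is not what the record shows.
Conclusion: step 7 carries the first error; the entry should be acc = -25.

step 7, acc = -25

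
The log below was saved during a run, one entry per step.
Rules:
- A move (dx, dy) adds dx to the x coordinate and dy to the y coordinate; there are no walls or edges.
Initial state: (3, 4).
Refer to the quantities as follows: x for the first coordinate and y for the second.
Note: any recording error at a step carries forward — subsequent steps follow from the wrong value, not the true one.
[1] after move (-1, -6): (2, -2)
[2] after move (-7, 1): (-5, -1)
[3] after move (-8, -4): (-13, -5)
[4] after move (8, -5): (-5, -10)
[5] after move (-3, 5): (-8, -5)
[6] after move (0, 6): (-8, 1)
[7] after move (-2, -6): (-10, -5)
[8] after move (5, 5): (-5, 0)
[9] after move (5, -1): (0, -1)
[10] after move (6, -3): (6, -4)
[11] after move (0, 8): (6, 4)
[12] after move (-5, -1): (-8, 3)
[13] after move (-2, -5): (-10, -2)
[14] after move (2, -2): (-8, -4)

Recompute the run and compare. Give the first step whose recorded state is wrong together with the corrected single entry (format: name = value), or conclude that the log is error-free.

step 12, x = 1

Step 1: x = 3 + (-1) = 2, y = 4 + (-6) = -2 — matches.
Step 2: x = 2 + (-7) = -5, y = -2 + (1) = -1 — exactly as logged.
Step 3: x = -5 + (-8) = -13, y = -1 + (-4) = -5 — agrees with the log.
Step 4: x = -13 + (8) = -5, y = -5 + (-5) = -10 — verified.
Step 5: x = -5 + (-3) = -8, y = -10 + (5) = -5 — agrees with the log.
Step 6: x = -8 + (0) = -8, y = -5 + (6) = 1 — checks out.
Step 7: x = -8 + (-2) = -10, y = 1 + (-6) = -5 — same as recorded.
Step 8: x = -10 + (5) = -5, y = -5 + (5) = 0 — agrees with the log.
Step 9: x = -5 + (5) = 0, y = 0 + (-1) = -1 — consistent with the log.
Step 10: x = 0 + (6) = 6, y = -1 + (-3) = -4 — agrees with the log.
Step 11: x = 6 + (0) = 6, y = -4 + (8) = 4 — confirmed correct.
Step 12: x = 6 + (-5) = 1, y = 4 + (-1) = 3 — the log has a different value.
First deviation found at step 12; the corrected entry is x = 1.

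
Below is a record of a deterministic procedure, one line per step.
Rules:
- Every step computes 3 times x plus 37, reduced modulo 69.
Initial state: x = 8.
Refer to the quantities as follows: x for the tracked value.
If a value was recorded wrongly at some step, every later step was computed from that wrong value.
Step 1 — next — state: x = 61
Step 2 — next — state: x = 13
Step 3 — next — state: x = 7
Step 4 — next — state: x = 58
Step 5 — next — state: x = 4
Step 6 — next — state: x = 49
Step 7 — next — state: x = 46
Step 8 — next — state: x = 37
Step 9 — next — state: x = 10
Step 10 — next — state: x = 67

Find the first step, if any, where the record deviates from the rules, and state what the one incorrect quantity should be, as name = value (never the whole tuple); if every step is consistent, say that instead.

no error

Recomputing the run from the initial state:
step 1: x = 61
step 2: x = 13
step 3: x = 7
step 4: x = 58
step 5: x = 4
step 6: x = 49
step 7: x = 46
step 8: x = 37
step 9: x = 10
step 10: x = 67
This matches the record at every step.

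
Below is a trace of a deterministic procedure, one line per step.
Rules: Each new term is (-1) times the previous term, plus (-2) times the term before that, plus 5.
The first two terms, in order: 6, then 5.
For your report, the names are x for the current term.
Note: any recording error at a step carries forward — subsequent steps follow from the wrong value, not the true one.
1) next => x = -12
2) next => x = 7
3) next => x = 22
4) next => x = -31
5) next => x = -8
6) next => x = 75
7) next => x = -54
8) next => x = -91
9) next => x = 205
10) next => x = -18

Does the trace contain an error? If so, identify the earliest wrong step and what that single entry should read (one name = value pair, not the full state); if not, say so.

step 1: x = -1*(5) + (-2)*(6) + (5) = -12 -> confirmed correct
step 2: x = -1*(-12) + (-2)*(5) + (5) = 7 -> consistent with the trace
step 3: x = -1*(7) + (-2)*(-12) + (5) = 22 -> same as recorded
step 4: x = -1*(22) + (-2)*(7) + (5) = -31 -> checks out
step 5: x = -1*(-31) + (-2)*(22) + (5) = -8 -> checks out
step 6: x = -1*(-8) + (-2)*(-31) + (5) = 75 -> matches
step 7: x = -1*(75) + (-2)*(-8) + (5) = -54 -> agrees with the trace
step 8: x = -1*(-54) + (-2)*(75) + (5) = -91 -> in agreement
step 9: x = -1*(-91) + (-2)*(-54) + (5) = 204 -> not what was recorded
So the first discrepancy is step 9, where the right value is x = 204.

step 9, x = 204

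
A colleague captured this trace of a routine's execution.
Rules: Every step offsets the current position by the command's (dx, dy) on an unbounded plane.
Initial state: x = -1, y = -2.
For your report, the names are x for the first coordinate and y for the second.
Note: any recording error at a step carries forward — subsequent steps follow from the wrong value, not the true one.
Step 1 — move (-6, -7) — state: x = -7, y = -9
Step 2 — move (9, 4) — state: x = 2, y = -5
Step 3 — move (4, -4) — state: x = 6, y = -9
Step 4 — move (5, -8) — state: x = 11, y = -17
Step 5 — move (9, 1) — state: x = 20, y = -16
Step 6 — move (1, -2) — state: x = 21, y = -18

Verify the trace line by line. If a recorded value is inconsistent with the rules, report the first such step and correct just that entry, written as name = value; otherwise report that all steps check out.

1. x = -1 + (-6) = -7, y = -2 + (-7) = -9 (no discrepancy)
2. x = -7 + (9) = 2, y = -9 + (4) = -5 (agrees with the trace)
3. x = 2 + (4) = 6, y = -5 + (-4) = -9 (checks out)
4. x = 6 + (5) = 11, y = -9 + (-8) = -17 (checks out)
5. x = 11 + (9) = 20, y = -17 + (1) = -16 (confirmed correct)
6. x = 20 + (1) = 21, y = -16 + (-2) = -18 (same as recorded)
All entries verified; no error found.

no error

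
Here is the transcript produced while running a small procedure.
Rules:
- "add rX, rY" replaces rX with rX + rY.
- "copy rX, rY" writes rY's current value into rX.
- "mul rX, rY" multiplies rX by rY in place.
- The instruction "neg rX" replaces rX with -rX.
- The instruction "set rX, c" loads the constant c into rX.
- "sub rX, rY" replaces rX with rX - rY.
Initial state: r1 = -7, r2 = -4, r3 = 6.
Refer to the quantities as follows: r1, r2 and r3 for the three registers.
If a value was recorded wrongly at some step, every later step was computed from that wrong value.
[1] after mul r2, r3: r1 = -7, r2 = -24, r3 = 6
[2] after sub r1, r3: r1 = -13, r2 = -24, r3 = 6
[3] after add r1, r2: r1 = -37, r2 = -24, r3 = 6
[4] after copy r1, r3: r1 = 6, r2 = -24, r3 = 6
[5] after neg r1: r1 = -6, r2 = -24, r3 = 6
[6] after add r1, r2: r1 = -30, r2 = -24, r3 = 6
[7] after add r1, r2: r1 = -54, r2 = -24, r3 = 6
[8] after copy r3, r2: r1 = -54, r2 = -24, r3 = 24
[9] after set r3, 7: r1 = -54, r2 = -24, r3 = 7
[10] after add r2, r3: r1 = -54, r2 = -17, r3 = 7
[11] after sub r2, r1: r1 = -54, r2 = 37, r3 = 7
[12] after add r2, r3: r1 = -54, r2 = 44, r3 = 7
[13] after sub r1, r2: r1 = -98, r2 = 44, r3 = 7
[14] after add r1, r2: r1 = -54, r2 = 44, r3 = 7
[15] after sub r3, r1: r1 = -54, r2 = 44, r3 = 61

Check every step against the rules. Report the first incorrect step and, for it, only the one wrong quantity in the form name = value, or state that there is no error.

step 8, r3 = -24

step 1: r2 = -4 * 6 = -24 -> exactly as logged
step 2: r1 = -7 - 6 = -13 -> consistent with the transcript
step 3: r1 = -13 + -24 = -37 -> same as recorded
step 4: r1 = 6 -> verified
step 5: r1 = -(6) = -6 -> matches
step 6: r1 = -6 + -24 = -30 -> agrees with the transcript
step 7: r1 = -30 + -24 = -54 -> no discrepancy
step 8: r3 = -24 -> a discrepancy with the transcript
Step 8 is the first one off; corrected, r3 = -24.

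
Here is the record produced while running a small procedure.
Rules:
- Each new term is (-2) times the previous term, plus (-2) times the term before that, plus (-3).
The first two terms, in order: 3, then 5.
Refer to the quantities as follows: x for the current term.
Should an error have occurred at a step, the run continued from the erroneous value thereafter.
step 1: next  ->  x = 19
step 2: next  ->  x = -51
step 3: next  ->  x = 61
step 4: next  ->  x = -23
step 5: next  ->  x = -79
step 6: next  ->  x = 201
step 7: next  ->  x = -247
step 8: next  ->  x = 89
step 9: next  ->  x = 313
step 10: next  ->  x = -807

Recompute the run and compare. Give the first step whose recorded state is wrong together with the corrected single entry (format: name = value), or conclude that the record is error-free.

step 1: x = -2*(5) + (-2)*(3) + (-3) = -19 -> this is not what the record shows
The audit stops at step 1: the recorded entry is wrong and should be x = -19.

step 1, x = -19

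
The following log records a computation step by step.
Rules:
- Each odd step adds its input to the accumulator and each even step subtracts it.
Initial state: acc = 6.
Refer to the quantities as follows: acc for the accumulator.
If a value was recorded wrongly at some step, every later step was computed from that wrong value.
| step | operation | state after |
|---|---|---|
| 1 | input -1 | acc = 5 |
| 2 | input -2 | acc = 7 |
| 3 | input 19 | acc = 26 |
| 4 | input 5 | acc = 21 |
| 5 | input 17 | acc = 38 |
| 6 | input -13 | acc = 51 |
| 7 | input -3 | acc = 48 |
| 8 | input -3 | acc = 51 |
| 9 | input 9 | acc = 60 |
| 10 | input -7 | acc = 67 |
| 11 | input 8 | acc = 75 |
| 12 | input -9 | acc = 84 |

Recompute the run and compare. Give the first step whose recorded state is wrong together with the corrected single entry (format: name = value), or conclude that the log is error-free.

1. acc = 6 + -1 = 5 (agrees with the log)
2. acc = 5 - -2 = 7 (confirmed correct)
3. acc = 7 + 19 = 26 (exactly as logged)
4. acc = 26 - 5 = 21 (confirmed correct)
5. acc = 21 + 17 = 38 (agrees with the log)
6. acc = 38 - -13 = 51 (agrees with the log)
7. acc = 51 + -3 = 48 (verified)
8. acc = 48 - -3 = 51 (verified)
9. acc = 51 + 9 = 60 (consistent with the log)
10. acc = 60 - -7 = 67 (exactly as logged)
11. acc = 67 + 8 = 75 (verified)
12. acc = 75 - -9 = 84 (in agreement)
The recomputation confirms every line.

no error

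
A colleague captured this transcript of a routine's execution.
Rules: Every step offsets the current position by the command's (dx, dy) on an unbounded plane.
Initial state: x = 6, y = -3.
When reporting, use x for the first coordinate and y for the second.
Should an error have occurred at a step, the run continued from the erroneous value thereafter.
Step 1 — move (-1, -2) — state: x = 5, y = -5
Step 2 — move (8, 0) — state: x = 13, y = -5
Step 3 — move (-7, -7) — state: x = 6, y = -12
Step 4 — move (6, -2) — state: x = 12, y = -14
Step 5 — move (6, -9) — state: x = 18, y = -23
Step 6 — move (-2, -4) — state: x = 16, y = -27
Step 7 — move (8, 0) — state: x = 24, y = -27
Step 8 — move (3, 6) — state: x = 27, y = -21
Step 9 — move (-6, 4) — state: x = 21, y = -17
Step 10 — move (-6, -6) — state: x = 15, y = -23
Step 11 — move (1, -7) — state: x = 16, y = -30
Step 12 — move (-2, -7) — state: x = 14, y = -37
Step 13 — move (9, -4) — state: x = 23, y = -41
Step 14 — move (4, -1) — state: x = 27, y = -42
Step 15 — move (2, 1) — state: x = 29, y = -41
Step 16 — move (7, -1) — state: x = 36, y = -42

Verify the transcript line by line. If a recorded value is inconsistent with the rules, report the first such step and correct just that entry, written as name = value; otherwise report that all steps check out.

Recomputing the run from the initial state:
step 1: x = 5, y = -5
step 2: x = 13, y = -5
step 3: x = 6, y = -12
step 4: x = 12, y = -14
step 5: x = 18, y = -23
step 6: x = 16, y = -27
step 7: x = 24, y = -27
step 8: x = 27, y = -21
step 9: x = 21, y = -17
step 10: x = 15, y = -23
step 11: x = 16, y = -30
step 12: x = 14, y = -37
step 13: x = 23, y = -41
step 14: x = 27, y = -42
step 15: x = 29, y = -41
step 16: x = 36, y = -42
This matches the transcript at every step.

no error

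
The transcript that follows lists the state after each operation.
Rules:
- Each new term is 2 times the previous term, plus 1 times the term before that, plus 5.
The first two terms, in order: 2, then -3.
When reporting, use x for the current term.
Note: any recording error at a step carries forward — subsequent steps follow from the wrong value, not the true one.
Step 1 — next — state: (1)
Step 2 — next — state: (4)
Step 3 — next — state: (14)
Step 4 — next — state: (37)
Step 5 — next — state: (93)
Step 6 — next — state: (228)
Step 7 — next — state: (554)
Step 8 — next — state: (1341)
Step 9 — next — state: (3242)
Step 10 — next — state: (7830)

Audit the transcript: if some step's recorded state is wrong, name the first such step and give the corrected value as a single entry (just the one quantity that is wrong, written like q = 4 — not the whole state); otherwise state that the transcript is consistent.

step 9, x = 3241

Recomputing the run from the initial state:
step 1: x = 1
step 2: x = 4
step 3: x = 14
step 4: x = 37
step 5: x = 93
step 6: x = 228
step 7: x = 554
step 8: x = 1341
step 9: x = 3241
step 10: x = 7828
The first disagreement with the transcript is at step 9, where the value should be x = 3241.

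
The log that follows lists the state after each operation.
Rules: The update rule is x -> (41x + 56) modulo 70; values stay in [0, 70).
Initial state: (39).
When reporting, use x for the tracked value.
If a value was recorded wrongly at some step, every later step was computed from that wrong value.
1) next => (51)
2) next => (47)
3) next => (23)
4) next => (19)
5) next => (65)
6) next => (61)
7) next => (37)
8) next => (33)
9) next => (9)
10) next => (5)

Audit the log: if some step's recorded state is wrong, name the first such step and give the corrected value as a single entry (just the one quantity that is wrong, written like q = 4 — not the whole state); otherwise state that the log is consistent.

step 1: x = (41*39 + 56) mod 70 = 45 -> the log disagrees here
First incorrect step: 1; the correct value is x = 45.

step 1, x = 45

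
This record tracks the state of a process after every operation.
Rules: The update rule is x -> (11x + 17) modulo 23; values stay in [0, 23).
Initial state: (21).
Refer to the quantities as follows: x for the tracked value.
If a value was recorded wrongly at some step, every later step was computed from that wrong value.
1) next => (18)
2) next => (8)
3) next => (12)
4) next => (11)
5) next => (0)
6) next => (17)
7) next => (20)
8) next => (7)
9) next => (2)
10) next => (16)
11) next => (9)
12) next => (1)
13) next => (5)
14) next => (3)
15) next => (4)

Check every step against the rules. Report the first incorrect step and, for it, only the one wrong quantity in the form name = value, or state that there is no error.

step 1: x = (11*21 + 17) mod 23 = 18 -> no discrepancy
step 2: x = (11*18 + 17) mod 23 = 8 -> matches
step 3: x = (11*8 + 17) mod 23 = 13 -> the entry is off here
The earliest wrong entry is at step 3: it should read x = 13.

step 3, x = 13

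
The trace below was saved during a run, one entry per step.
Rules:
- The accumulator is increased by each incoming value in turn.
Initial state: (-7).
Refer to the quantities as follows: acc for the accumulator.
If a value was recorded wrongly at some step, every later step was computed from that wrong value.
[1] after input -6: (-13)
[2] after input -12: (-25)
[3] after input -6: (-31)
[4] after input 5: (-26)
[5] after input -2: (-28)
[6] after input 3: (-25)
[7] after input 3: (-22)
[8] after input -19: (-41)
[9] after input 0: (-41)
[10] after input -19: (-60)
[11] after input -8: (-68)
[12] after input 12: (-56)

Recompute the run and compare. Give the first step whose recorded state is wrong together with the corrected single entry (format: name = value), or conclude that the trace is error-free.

no error

Recomputing the run from the initial state:
step 1: acc = -13
step 2: acc = -25
step 3: acc = -31
step 4: acc = -26
step 5: acc = -28
step 6: acc = -25
step 7: acc = -22
step 8: acc = -41
step 9: acc = -41
step 10: acc = -60
step 11: acc = -68
step 12: acc = -56
This matches the trace at every step.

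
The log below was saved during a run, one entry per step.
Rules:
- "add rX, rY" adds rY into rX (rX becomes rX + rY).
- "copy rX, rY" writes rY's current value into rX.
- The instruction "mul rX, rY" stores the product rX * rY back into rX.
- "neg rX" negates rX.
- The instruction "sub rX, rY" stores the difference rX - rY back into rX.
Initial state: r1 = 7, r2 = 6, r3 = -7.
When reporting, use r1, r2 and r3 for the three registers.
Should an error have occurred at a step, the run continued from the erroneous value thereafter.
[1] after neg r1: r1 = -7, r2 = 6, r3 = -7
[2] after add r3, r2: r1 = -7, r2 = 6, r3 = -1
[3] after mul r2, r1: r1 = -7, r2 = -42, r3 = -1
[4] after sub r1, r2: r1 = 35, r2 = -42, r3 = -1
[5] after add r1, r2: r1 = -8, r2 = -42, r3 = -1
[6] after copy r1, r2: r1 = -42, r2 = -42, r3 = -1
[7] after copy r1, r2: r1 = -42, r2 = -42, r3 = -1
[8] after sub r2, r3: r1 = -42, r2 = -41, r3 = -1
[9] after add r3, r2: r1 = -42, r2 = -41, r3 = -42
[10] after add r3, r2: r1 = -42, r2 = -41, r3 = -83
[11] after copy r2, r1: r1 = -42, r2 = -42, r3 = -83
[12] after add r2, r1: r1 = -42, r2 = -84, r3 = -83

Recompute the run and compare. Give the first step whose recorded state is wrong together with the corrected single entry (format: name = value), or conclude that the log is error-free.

step 5, r1 = -7

Step 1: r1 = -(7) = -7 — agrees with the log.
Step 2: r3 = -7 + 6 = -1 — agrees with the log.
Step 3: r2 = 6 * -7 = -42 — exactly as logged.
Step 4: r1 = -7 - -42 = 35 — confirmed correct.
Step 5: r1 = 35 + -42 = -7 — first mismatch against the log.
That makes step 5 the first incorrect line — r1 = -7 is what it should show.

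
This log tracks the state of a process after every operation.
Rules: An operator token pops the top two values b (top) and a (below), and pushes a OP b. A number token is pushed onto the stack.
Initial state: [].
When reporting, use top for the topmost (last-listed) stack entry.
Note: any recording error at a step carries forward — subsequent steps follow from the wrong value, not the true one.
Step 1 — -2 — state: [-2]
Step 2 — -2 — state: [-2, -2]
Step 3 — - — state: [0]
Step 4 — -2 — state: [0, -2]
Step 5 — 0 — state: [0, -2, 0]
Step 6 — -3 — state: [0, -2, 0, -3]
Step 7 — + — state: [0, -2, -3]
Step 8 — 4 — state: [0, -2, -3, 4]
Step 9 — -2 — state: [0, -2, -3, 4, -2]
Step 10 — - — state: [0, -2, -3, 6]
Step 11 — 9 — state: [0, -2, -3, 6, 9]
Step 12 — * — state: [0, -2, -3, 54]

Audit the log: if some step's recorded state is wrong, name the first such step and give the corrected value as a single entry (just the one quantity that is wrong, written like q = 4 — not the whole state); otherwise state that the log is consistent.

no error

Step 1: push -2: top = -2 — checks out.
Step 2: push -2: top = -2 — confirmed correct.
Step 3: -2 - -2 = 0 — no discrepancy.
Step 4: push -2: top = -2 — same as recorded.
Step 5: push 0: top = 0 — consistent with the log.
Step 6: push -3: top = -3 — agrees with the log.
Step 7: 0 + -3 = -3 — no discrepancy.
Step 8: push 4: top = 4 — verified.
Step 9: push -2: top = -2 — agrees with the log.
Step 10: 4 - -2 = 6 — no discrepancy.
Step 11: push 9: top = 9 — consistent with the log.
Step 12: 6 * 9 = 54 — consistent with the log.
The whole run recomputes cleanly — no discrepancies.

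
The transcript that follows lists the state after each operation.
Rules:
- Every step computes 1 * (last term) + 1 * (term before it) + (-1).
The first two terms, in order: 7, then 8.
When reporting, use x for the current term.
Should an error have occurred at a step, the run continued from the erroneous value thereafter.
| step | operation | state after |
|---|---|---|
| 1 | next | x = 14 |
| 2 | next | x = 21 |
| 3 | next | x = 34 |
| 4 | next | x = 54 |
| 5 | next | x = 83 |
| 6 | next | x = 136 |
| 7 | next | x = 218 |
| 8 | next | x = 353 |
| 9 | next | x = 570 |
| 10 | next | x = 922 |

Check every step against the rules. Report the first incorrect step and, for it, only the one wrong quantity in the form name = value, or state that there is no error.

step 5, x = 87

step 1: x = 1*(8) + (1)*(7) + (-1) = 14 -> in agreement
step 2: x = 1*(14) + (1)*(8) + (-1) = 21 -> checks out
step 3: x = 1*(21) + (1)*(14) + (-1) = 34 -> in agreement
step 4: x = 1*(34) + (1)*(21) + (-1) = 54 -> in agreement
step 5: x = 1*(54) + (1)*(34) + (-1) = 87 -> the recorded entry deviates here
The audit stops at step 5: the recorded entry is wrong and should be x = 87.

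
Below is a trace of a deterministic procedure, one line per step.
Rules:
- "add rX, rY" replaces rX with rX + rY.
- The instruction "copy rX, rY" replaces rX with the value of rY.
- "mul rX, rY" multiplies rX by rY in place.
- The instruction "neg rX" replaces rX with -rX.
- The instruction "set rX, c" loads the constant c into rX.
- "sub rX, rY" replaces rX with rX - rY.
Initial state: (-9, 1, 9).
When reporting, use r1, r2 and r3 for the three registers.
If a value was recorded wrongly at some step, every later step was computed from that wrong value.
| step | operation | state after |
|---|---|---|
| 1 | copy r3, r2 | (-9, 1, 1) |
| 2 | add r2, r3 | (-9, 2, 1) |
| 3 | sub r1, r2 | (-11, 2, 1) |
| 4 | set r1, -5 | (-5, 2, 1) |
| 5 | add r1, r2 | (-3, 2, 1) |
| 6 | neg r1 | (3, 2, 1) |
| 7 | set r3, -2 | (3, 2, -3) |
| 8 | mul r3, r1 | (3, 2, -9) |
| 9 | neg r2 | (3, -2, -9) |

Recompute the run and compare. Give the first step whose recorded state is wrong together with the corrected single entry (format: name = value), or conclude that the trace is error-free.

Step 1: r3 = 1 — in agreement.
Step 2: r2 = 1 + 1 = 2 — no discrepancy.
Step 3: r1 = -9 - 2 = -11 — consistent with the trace.
Step 4: r1 = -5 — in agreement.
Step 5: r1 = -5 + 2 = -3 — checks out.
Step 6: r1 = -(-3) = 3 — same as recorded.
Step 7: r3 = -2 — the entry is off here.
The audit stops at step 7: the recorded entry is wrong and should be r3 = -2.

step 7, r3 = -2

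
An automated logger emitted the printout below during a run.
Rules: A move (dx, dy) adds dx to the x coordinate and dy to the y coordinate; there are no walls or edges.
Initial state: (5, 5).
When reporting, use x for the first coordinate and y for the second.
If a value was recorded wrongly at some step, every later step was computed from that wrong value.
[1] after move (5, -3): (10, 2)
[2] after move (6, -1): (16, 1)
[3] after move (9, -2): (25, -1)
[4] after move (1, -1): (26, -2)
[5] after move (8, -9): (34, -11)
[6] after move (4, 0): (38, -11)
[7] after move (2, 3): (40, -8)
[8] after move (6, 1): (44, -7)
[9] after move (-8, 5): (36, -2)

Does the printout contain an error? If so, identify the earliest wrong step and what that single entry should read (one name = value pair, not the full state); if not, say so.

Recomputing the run from the initial state:
step 1: x = 10, y = 2
step 2: x = 16, y = 1
step 3: x = 25, y = -1
step 4: x = 26, y = -2
step 5: x = 34, y = -11
step 6: x = 38, y = -11
step 7: x = 40, y = -8
step 8: x = 46, y = -7
step 9: x = 38, y = -2
The first disagreement with the printout is at step 8, where the value should be x = 46.

step 8, x = 46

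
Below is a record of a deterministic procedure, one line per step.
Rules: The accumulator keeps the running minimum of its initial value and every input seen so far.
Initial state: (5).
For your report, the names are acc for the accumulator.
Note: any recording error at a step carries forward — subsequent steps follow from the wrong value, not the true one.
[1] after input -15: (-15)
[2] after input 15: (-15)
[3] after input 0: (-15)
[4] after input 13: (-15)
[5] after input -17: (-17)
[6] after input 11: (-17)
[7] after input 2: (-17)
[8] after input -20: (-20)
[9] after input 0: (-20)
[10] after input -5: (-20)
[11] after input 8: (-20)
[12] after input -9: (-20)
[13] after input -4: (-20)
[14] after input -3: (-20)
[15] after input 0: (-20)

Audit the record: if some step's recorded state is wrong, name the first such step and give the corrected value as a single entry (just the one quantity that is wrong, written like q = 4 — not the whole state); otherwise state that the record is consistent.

no error

Recomputing the run from the initial state:
step 1: acc = -15
step 2: acc = -15
step 3: acc = -15
step 4: acc = -15
step 5: acc = -17
step 6: acc = -17
step 7: acc = -17
step 8: acc = -20
step 9: acc = -20
step 10: acc = -20
step 11: acc = -20
step 12: acc = -20
step 13: acc = -20
step 14: acc = -20
step 15: acc = -20
This matches the record at every step.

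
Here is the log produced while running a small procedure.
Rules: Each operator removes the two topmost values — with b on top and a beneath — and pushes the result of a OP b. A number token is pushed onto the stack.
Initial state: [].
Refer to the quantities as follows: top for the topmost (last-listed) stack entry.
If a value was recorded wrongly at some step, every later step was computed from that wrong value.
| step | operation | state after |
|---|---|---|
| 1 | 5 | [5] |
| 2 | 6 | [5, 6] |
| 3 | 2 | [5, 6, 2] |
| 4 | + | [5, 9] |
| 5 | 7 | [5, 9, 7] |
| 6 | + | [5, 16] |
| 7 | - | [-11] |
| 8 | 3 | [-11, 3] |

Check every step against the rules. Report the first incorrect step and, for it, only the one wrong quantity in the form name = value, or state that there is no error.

step 4, top = 8

Step 1: push 5: top = 5 — matches.
Step 2: push 6: top = 6 — checks out.
Step 3: push 2: top = 2 — exactly as logged.
Step 4: 6 + 2 = 8 — the log disagrees here.
The audit stops at step 4: the recorded entry is wrong and should be top = 8.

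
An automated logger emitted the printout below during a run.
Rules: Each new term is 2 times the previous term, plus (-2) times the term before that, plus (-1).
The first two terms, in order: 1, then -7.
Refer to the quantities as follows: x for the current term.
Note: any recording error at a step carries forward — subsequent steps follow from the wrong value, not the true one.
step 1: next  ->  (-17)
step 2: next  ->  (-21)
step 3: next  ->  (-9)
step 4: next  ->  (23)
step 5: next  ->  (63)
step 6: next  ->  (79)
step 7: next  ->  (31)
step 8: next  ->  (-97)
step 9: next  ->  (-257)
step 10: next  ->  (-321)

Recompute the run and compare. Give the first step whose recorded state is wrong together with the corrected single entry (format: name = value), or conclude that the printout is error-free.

Step 1: x = 2*(-7) + (-2)*(1) + (-1) = -17 — agrees with the printout.
Step 2: x = 2*(-17) + (-2)*(-7) + (-1) = -21 — in agreement.
Step 3: x = 2*(-21) + (-2)*(-17) + (-1) = -9 — exactly as logged.
Step 4: x = 2*(-9) + (-2)*(-21) + (-1) = 23 — consistent with the printout.
Step 5: x = 2*(23) + (-2)*(-9) + (-1) = 63 — same as recorded.
Step 6: x = 2*(63) + (-2)*(23) + (-1) = 79 — confirmed correct.
Step 7: x = 2*(79) + (-2)*(63) + (-1) = 31 — checks out.
Step 8: x = 2*(31) + (-2)*(79) + (-1) = -97 — verified.
Step 9: x = 2*(-97) + (-2)*(31) + (-1) = -257 — no discrepancy.
Step 10: x = 2*(-257) + (-2)*(-97) + (-1) = -321 — matches.
All steps check out; nothing to correct.

no error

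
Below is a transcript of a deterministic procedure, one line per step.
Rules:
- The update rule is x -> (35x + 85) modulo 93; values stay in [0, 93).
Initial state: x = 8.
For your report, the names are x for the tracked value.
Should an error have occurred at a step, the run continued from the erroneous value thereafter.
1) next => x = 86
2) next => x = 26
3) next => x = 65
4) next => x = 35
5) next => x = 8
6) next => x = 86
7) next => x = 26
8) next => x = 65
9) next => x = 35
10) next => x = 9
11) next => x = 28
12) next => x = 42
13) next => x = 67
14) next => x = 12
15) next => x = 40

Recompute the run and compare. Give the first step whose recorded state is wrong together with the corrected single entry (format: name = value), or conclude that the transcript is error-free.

step 1: x = (35*8 + 85) mod 93 = 86 -> agrees with the transcript
step 2: x = (35*86 + 85) mod 93 = 26 -> no discrepancy
step 3: x = (35*26 + 85) mod 93 = 65 -> consistent with the transcript
step 4: x = (35*65 + 85) mod 93 = 35 -> verified
step 5: x = (35*35 + 85) mod 93 = 8 -> exactly as logged
step 6: x = (35*8 + 85) mod 93 = 86 -> exactly as logged
step 7: x = (35*86 + 85) mod 93 = 26 -> consistent with the transcript
step 8: x = (35*26 + 85) mod 93 = 65 -> in agreement
step 9: x = (35*65 + 85) mod 93 = 35 -> checks out
step 10: x = (35*35 + 85) mod 93 = 8 -> the entry is off here
So the first discrepancy is step 10, where the right value is x = 8.

step 10, x = 8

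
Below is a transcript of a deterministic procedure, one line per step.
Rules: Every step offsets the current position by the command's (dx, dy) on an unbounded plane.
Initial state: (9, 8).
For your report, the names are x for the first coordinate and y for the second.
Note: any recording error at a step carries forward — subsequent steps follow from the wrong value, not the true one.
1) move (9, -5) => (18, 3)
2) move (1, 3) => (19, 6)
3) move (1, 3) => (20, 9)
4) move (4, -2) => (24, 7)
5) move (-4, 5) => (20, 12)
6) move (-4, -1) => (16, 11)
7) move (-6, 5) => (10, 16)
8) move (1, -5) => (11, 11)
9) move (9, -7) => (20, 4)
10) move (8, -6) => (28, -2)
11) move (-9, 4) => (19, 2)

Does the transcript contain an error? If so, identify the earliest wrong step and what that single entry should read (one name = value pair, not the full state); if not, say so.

no error

1. x = 9 + (9) = 18, y = 8 + (-5) = 3 (no discrepancy)
2. x = 18 + (1) = 19, y = 3 + (3) = 6 (same as recorded)
3. x = 19 + (1) = 20, y = 6 + (3) = 9 (no discrepancy)
4. x = 20 + (4) = 24, y = 9 + (-2) = 7 (in agreement)
5. x = 24 + (-4) = 20, y = 7 + (5) = 12 (same as recorded)
6. x = 20 + (-4) = 16, y = 12 + (-1) = 11 (same as recorded)
7. x = 16 + (-6) = 10, y = 11 + (5) = 16 (consistent with the transcript)
8. x = 10 + (1) = 11, y = 16 + (-5) = 11 (consistent with the transcript)
9. x = 11 + (9) = 20, y = 11 + (-7) = 4 (matches)
10. x = 20 + (8) = 28, y = 4 + (-6) = -2 (matches)
11. x = 28 + (-9) = 19, y = -2 + (4) = 2 (no discrepancy)
No step deviates from the rules.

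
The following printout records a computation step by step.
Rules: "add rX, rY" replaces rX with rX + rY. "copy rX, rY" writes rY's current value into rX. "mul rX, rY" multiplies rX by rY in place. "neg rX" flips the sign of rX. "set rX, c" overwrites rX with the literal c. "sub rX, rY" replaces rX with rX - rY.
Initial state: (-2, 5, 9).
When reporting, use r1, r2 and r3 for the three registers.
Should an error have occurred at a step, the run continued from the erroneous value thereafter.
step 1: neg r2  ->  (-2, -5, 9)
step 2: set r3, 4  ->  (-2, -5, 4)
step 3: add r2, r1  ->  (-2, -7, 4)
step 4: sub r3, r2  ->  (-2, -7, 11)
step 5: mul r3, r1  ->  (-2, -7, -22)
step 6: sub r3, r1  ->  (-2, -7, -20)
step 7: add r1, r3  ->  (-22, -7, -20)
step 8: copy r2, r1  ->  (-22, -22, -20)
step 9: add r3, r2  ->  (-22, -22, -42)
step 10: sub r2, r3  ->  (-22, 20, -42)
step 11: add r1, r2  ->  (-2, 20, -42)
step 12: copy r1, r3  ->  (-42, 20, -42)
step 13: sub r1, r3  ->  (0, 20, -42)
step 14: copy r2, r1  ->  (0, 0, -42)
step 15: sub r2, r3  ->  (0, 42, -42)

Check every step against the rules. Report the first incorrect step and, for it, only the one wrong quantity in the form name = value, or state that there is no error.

step 1: r2 = -(5) = -5 -> consistent with the printout
step 2: r3 = 4 -> in agreement
step 3: r2 = -5 + -2 = -7 -> agrees with the printout
step 4: r3 = 4 - -7 = 11 -> verified
step 5: r3 = 11 * -2 = -22 -> confirmed correct
step 6: r3 = -22 - -2 = -20 -> exactly as logged
step 7: r1 = -2 + -20 = -22 -> agrees with the printout
step 8: r2 = -22 -> consistent with the printout
step 9: r3 = -20 + -22 = -42 -> exactly as logged
step 10: r2 = -22 - -42 = 20 -> consistent with the printout
step 11: r1 = -22 + 20 = -2 -> same as recorded
step 12: r1 = -42 -> matches
step 13: r1 = -42 - -42 = 0 -> agrees with the printout
step 14: r2 = 0 -> no discrepancy
step 15: r2 = 0 - -42 = 42 -> exactly as logged
Nothing is out of place; the run is error-free.

no error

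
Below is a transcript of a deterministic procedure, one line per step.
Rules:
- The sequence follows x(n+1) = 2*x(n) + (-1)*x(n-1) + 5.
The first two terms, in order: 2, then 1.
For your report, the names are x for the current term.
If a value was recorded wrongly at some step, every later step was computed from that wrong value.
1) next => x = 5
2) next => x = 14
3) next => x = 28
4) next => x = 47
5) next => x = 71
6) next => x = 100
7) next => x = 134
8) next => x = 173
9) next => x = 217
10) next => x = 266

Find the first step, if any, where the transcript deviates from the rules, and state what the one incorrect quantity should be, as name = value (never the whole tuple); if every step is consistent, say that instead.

no error

Recomputing the run from the initial state:
step 1: x = 5
step 2: x = 14
step 3: x = 28
step 4: x = 47
step 5: x = 71
step 6: x = 100
step 7: x = 134
step 8: x = 173
step 9: x = 217
step 10: x = 266
This matches the transcript at every step.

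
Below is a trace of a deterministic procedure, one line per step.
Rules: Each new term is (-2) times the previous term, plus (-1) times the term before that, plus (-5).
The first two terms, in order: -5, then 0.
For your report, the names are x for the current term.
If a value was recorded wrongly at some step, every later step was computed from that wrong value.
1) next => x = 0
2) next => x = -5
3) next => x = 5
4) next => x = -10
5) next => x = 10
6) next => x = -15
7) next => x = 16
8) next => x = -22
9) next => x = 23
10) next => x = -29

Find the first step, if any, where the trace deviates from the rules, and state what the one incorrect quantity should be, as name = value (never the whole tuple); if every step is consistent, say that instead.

Recomputing the run from the initial state:
step 1: x = 0
step 2: x = -5
step 3: x = 5
step 4: x = -10
step 5: x = 10
step 6: x = -15
step 7: x = 15
step 8: x = -20
step 9: x = 20
step 10: x = -25
The first disagreement with the trace is at step 7, where the value should be x = 15.

step 7, x = 15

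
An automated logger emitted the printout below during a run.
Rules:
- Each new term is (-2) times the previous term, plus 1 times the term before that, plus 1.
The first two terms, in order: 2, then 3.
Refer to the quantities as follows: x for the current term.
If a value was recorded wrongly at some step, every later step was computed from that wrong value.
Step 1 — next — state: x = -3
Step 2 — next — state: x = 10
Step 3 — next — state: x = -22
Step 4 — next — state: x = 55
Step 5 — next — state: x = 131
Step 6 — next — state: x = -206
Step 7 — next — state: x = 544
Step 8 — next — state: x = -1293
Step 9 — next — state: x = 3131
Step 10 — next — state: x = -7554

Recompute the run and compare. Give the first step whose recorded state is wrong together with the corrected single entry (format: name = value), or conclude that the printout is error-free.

step 5, x = -131

step 1: x = -2*(3) + (1)*(2) + (1) = -3 -> consistent with the printout
step 2: x = -2*(-3) + (1)*(3) + (1) = 10 -> confirmed correct
step 3: x = -2*(10) + (1)*(-3) + (1) = -22 -> consistent with the printout
step 4: x = -2*(-22) + (1)*(10) + (1) = 55 -> confirmed correct
step 5: x = -2*(55) + (1)*(-22) + (1) = -131 -> first mismatch against the printout
Step 5 is the first one off; corrected, x = -131.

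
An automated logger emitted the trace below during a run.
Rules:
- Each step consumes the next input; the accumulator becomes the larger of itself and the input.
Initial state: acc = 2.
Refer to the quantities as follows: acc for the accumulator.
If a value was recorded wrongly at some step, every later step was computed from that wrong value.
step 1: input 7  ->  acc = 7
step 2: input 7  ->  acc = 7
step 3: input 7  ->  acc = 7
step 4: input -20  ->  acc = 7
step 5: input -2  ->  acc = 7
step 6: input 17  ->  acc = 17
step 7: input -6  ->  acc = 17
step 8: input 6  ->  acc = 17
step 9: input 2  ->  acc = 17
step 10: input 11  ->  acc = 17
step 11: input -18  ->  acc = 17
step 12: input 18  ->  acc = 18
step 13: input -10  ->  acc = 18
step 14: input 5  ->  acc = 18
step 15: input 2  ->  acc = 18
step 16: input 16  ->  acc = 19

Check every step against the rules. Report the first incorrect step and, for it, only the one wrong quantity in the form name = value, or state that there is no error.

Step 1: acc = max(2, 7) = 7 — agrees with the trace.
Step 2: acc = max(7, 7) = 7 — consistent with the trace.
Step 3: acc = max(7, 7) = 7 — same as recorded.
Step 4: acc = max(7, -20) = 7 — no discrepancy.
Step 5: acc = max(7, -2) = 7 — exactly as logged.
Step 6: acc = max(7, 17) = 17 — no discrepancy.
Step 7: acc = max(17, -6) = 17 — agrees with the trace.
Step 8: acc = max(17, 6) = 17 — agrees with the trace.
Step 9: acc = max(17, 2) = 17 — same as recorded.
Step 10: acc = max(17, 11) = 17 — exactly as logged.
Step 11: acc = max(17, -18) = 17 — matches.
Step 12: acc = max(17, 18) = 18 — checks out.
Step 13: acc = max(18, -10) = 18 — matches.
Step 14: acc = max(18, 5) = 18 — matches.
Step 15: acc = max(18, 2) = 18 — in agreement.
Step 16: acc = max(18, 16) = 18 — first mismatch against the trace.
That makes step 16 the first incorrect line — acc = 18 is what it should show.

step 16, acc = 18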